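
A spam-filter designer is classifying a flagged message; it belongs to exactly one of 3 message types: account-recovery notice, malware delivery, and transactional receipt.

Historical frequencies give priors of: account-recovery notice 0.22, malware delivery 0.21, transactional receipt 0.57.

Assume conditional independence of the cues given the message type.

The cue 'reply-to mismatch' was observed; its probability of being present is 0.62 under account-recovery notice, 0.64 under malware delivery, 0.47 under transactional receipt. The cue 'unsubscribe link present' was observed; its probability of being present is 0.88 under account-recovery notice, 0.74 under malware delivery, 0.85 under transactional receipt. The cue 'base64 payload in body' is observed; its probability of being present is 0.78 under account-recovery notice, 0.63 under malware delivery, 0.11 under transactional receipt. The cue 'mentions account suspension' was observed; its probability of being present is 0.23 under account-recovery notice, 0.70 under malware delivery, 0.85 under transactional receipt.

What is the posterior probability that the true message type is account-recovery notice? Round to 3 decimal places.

0.248

For each hypothesis, the unnormalized posterior weight is prior × product of the cue likelihoods:
  account-recovery notice: 0.22 × 0.62 × 0.88 × 0.78 × 0.23 = 0.021534
  malware delivery: 0.21 × 0.64 × 0.74 × 0.63 × 0.70 = 0.04386
  transactional receipt: 0.57 × 0.47 × 0.85 × 0.11 × 0.85 = 0.021291
The unnormalized weights sum to 0.086685.
P(account-recovery notice | evidence) = 0.021534 / 0.086685 ≈ 0.248.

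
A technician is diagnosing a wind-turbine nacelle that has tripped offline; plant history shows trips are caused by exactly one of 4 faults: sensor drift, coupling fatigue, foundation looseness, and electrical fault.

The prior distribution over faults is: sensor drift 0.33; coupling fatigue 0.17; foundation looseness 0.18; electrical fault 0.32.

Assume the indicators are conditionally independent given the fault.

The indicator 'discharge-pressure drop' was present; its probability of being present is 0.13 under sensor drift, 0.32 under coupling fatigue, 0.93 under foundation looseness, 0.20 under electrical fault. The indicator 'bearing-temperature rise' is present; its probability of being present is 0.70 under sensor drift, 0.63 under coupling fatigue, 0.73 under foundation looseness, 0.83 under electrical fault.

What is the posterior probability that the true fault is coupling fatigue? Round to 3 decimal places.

0.143

For each hypothesis, the unnormalized posterior weight is prior × product of the indicator likelihoods:
  sensor drift: 0.33 × 0.13 × 0.70 = 0.03003
  coupling fatigue: 0.17 × 0.32 × 0.63 = 0.034272
  foundation looseness: 0.18 × 0.93 × 0.73 = 0.1222
  electrical fault: 0.32 × 0.20 × 0.83 = 0.05312
Marginal likelihood of the evidence = 0.23962.
P(coupling fatigue | evidence) = 0.034272 / 0.23962 ≈ 0.143.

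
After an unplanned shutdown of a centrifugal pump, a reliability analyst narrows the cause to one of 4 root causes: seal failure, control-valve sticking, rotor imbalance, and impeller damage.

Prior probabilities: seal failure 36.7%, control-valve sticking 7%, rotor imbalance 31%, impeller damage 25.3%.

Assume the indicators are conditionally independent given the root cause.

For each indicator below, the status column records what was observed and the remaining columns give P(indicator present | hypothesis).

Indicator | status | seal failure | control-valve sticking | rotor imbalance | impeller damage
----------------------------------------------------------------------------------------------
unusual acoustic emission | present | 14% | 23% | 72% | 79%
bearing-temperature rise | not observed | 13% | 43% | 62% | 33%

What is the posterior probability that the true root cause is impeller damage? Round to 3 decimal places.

0.491

Multiply each prior by the joint likelihood of the indicator pattern (using 1 − P(present | H) for each absent indicator):
  seal failure: 0.367 × 0.14 × (1 − 0.13) = 0.044701
  control-valve sticking: 0.070 × 0.23 × (1 − 0.43) = 0.009177
  rotor imbalance: 0.310 × 0.72 × (1 − 0.62) = 0.084816
  impeller damage: 0.253 × 0.79 × (1 − 0.33) = 0.13391
Marginal likelihood of the evidence = 0.27261.
P(impeller damage | evidence) = 0.13391 / 0.27261 ≈ 0.491.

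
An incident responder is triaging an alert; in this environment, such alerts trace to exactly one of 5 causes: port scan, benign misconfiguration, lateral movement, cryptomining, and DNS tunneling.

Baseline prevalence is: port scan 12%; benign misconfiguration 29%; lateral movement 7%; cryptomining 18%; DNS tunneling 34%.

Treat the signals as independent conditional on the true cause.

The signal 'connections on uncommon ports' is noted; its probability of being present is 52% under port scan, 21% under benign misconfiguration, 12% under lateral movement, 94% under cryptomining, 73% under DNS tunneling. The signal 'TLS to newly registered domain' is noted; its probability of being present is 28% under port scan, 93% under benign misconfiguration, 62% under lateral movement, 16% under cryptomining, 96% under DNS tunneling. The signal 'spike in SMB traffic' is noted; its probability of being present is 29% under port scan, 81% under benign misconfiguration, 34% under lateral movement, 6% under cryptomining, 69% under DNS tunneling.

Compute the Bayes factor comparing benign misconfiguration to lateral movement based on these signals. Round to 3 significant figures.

6.25

The Bayes factor is the ratio of the joint likelihoods of the signal pattern under the two hypotheses.
  benign misconfiguration: 0.21 × 0.93 × 0.81 = 0.15819
  lateral movement: 0.12 × 0.62 × 0.34 = 0.025296
Bayes factor = 0.15819 / 0.025296 ≈ 6.25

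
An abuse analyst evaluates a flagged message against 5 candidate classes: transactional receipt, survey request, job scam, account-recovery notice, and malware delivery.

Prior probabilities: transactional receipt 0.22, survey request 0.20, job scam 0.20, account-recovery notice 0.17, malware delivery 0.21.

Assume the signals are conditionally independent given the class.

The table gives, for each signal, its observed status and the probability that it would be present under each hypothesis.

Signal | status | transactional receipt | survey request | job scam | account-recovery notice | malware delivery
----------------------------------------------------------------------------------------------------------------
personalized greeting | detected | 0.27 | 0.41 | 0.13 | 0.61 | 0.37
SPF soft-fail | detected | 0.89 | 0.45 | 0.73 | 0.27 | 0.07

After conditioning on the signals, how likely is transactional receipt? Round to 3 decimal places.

0.372

For each hypothesis, the unnormalized posterior weight is prior × product of the signal likelihoods:
  transactional receipt: 0.22 × 0.27 × 0.89 = 0.052866
  survey request: 0.20 × 0.41 × 0.45 = 0.0369
  job scam: 0.20 × 0.13 × 0.73 = 0.01898
  account-recovery notice: 0.17 × 0.61 × 0.27 = 0.027999
  malware delivery: 0.21 × 0.37 × 0.07 = 0.005439
Marginal likelihood of the evidence = 0.14218.
P(transactional receipt | evidence) = 0.052866 / 0.14218 ≈ 0.372.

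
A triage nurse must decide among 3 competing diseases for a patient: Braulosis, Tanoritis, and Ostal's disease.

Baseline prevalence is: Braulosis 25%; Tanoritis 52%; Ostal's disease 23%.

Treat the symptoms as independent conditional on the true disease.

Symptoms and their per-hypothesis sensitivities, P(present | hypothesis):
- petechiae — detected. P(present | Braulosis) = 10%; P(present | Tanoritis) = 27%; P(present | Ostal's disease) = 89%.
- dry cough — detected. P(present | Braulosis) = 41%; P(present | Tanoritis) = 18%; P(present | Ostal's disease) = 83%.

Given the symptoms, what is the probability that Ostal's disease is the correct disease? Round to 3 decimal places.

0.827

By Bayes' rule with conditional independence, the unnormalized weight for each hypothesis is prior × ∏ likelihoods:
  Braulosis: 0.25 × 0.10 × 0.41 = 0.01025
  Tanoritis: 0.52 × 0.27 × 0.18 = 0.025272
  Ostal's disease: 0.23 × 0.89 × 0.83 = 0.1699
Marginal likelihood of the evidence = 0.20542.
P(Ostal's disease | evidence) = 0.1699 / 0.20542 ≈ 0.827.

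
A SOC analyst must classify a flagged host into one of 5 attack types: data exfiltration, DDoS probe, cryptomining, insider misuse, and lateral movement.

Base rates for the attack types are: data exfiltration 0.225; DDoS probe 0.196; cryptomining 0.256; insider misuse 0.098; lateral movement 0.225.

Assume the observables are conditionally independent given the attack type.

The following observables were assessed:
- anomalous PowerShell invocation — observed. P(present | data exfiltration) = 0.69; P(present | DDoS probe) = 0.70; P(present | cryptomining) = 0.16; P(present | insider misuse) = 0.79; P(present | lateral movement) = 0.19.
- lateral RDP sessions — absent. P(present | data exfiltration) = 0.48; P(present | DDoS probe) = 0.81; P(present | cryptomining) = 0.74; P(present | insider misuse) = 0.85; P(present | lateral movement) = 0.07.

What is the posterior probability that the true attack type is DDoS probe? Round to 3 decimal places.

For each hypothesis, the unnormalized posterior weight is prior × product of the observable likelihoods (using 1 − P(present | H) for each absent observable):
  data exfiltration: 0.225 × 0.69 × (1 − 0.48) = 0.08073
  DDoS probe: 0.196 × 0.70 × (1 − 0.81) = 0.026068
  cryptomining: 0.256 × 0.16 × (1 − 0.74) = 0.01065
  insider misuse: 0.098 × 0.79 × (1 − 0.85) = 0.011613
  lateral movement: 0.225 × 0.19 × (1 − 0.07) = 0.039758
The unnormalized weights sum to 0.16882.
P(DDoS probe | evidence) = 0.026068 / 0.16882 ≈ 0.154.

0.154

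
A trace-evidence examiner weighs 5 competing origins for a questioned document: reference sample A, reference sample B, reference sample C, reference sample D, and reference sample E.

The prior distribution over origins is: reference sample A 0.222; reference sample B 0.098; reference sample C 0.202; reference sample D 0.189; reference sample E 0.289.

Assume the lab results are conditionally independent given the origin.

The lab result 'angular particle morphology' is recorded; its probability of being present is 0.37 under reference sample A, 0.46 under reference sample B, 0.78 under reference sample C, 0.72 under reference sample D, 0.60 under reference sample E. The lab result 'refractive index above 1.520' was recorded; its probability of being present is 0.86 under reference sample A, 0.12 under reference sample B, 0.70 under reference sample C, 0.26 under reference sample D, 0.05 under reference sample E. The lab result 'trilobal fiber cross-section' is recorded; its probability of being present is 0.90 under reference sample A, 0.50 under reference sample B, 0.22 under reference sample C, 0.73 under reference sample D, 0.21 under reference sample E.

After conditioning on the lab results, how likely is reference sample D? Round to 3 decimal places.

0.219

Multiply each prior by the joint likelihood of the lab result pattern:
  reference sample A: 0.222 × 0.37 × 0.86 × 0.90 = 0.063576
  reference sample B: 0.098 × 0.46 × 0.12 × 0.50 = 0.0027048
  reference sample C: 0.202 × 0.78 × 0.70 × 0.22 = 0.024264
  reference sample D: 0.189 × 0.72 × 0.26 × 0.73 = 0.025828
  reference sample E: 0.289 × 0.60 × 0.05 × 0.21 = 0.0018207
Normalizing constant Z = 0.063576 + 0.0027048 + 0.024264 + 0.025828 + 0.0018207 = 0.11819.
P(reference sample D | evidence) = 0.025828 / 0.11819 ≈ 0.219.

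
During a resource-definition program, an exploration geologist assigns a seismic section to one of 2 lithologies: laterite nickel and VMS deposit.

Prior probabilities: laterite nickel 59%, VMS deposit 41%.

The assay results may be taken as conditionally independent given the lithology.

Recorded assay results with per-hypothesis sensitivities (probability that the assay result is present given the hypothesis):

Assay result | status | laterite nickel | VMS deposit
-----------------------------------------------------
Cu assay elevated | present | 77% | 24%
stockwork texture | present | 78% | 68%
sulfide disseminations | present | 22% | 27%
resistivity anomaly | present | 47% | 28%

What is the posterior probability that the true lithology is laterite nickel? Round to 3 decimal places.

0.879

Multiply each prior by the joint likelihood of the assay result pattern:
  laterite nickel: 0.59 × 0.77 × 0.78 × 0.22 × 0.47 = 0.03664
  VMS deposit: 0.41 × 0.24 × 0.68 × 0.27 × 0.28 = 0.0050585
The unnormalized weights sum to 0.041699.
P(laterite nickel | evidence) = 0.03664 / 0.041699 ≈ 0.879.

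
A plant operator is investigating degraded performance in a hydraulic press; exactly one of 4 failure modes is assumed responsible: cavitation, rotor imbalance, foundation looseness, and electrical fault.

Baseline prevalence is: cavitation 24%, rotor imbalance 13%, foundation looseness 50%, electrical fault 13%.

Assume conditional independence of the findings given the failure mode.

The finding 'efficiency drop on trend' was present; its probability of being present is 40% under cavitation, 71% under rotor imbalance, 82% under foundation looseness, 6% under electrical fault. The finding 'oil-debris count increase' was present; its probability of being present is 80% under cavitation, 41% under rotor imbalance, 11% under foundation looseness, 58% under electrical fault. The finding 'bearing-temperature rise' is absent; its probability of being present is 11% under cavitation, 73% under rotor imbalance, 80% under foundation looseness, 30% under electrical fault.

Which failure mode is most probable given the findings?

By Bayes' rule with conditional independence, the unnormalized weight for each hypothesis is prior × ∏ likelihoods (using 1 − P(present | H) for each absent finding):
  cavitation: 0.24 × 0.40 × 0.80 × (1 − 0.11) = 0.068352
  rotor imbalance: 0.13 × 0.71 × 0.41 × (1 − 0.73) = 0.010218
  foundation looseness: 0.50 × 0.82 × 0.11 × (1 − 0.80) = 0.00902
  electrical fault: 0.13 × 0.06 × 0.58 × (1 − 0.30) = 0.0031668
Normalizing constant Z = 0.068352 + 0.010218 + 0.00902 + 0.0031668 = 0.090756.
P(cavitation | evidence) ≈ 0.068352 / 0.090756 ≈ 0.753
P(rotor imbalance | evidence) ≈ 0.010218 / 0.090756 ≈ 0.113
P(foundation looseness | evidence) ≈ 0.00902 / 0.090756 ≈ 0.099
P(electrical fault | evidence) ≈ 0.0031668 / 0.090756 ≈ 0.035
The largest is 0.753, so cavitation is most probable.

cavitation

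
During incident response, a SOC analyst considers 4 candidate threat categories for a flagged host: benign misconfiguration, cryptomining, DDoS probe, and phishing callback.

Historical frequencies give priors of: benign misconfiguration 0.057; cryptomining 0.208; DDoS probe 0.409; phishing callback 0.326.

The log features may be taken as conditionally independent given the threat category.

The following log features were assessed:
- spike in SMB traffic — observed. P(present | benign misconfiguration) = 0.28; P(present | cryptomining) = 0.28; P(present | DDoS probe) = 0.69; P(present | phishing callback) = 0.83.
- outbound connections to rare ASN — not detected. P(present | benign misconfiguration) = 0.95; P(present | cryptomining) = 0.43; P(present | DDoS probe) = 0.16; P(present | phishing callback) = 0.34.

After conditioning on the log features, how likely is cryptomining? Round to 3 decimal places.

0.074

By Bayes' rule with conditional independence, the unnormalized weight for each hypothesis is prior × ∏ likelihoods (using 1 − P(present | H) for each absent log feature):
  benign misconfiguration: 0.057 × 0.28 × (1 − 0.95) = 0.000798
  cryptomining: 0.208 × 0.28 × (1 − 0.43) = 0.033197
  DDoS probe: 0.409 × 0.69 × (1 − 0.16) = 0.23706
  phishing callback: 0.326 × 0.83 × (1 − 0.34) = 0.17858
Normalizing constant Z = 0.000798 + 0.033197 + 0.23706 + 0.17858 = 0.44963.
P(cryptomining | evidence) = 0.033197 / 0.44963 ≈ 0.074.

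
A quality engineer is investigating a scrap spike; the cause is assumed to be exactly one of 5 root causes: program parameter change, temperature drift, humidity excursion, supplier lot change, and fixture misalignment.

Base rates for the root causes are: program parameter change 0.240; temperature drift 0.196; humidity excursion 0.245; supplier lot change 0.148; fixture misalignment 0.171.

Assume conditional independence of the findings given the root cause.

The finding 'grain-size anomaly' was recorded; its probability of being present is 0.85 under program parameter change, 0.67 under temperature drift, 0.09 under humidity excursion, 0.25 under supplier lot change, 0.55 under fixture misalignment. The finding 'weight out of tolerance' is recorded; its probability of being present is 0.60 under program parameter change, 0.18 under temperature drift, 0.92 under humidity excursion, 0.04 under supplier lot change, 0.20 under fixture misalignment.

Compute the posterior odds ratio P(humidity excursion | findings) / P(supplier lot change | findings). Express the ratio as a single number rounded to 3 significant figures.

Posterior odds equal prior odds times the likelihood ratio; only the two competing hypotheses matter.
  humidity excursion: 0.245 × 0.09 × 0.92 = 0.020286
  supplier lot change: 0.148 × 0.25 × 0.04 = 0.00148
Odds(humidity excursion : supplier lot change) = 0.020286 / 0.00148 ≈ 13.7.

13.7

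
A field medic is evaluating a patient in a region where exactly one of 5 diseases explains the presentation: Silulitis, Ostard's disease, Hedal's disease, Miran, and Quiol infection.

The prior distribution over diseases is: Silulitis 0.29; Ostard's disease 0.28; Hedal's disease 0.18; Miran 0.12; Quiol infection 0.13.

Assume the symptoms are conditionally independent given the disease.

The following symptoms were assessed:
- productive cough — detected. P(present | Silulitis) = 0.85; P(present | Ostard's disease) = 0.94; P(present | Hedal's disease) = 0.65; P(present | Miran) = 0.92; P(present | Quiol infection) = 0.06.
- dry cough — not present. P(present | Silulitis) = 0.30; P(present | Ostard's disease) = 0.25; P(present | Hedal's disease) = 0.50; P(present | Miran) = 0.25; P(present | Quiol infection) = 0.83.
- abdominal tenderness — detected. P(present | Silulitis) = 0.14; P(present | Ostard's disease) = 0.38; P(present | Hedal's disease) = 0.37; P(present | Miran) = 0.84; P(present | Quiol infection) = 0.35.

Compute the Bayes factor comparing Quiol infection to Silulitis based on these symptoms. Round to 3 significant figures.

Take the product of per-symptom likelihoods under each hypothesis (using 1 − P(present | H) for each absent symptom), then divide.
  Quiol infection: 0.06 × (1 − 0.83) × 0.35 = 0.00357
  Silulitis: 0.85 × (1 − 0.30) × 0.14 = 0.0833
Bayes factor = 0.00357 / 0.0833 ≈ 0.0429

0.0429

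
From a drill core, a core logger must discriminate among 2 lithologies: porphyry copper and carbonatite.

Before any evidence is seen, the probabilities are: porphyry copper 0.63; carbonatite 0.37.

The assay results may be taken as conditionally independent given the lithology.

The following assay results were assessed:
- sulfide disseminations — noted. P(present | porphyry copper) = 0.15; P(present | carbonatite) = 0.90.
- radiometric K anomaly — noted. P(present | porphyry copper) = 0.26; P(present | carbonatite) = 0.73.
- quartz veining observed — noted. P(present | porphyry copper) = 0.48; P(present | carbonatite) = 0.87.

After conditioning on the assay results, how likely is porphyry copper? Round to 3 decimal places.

By Bayes' rule with conditional independence, the unnormalized weight for each hypothesis is prior × ∏ likelihoods:
  porphyry copper: 0.63 × 0.15 × 0.26 × 0.48 = 0.011794
  carbonatite: 0.37 × 0.90 × 0.73 × 0.87 = 0.21149
Marginal likelihood of the evidence = 0.22328.
P(porphyry copper | evidence) = 0.011794 / 0.22328 ≈ 0.053.

0.053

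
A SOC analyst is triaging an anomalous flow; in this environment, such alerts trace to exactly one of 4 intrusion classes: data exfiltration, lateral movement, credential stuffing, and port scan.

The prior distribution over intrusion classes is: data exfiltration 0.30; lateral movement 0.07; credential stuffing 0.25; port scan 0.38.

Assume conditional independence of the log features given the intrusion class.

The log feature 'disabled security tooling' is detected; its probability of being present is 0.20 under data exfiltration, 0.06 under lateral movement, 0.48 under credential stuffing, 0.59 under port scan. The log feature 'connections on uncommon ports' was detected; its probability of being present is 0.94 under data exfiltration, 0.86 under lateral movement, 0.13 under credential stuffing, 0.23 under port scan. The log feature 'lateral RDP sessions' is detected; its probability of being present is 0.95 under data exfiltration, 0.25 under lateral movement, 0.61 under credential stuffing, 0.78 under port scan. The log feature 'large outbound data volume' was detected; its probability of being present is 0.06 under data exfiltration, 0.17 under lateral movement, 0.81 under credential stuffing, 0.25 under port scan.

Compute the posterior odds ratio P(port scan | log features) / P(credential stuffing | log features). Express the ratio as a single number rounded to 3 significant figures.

1.30

Posterior odds equal prior odds times the likelihood ratio; only the two competing hypotheses matter.
  port scan: 0.38 × 0.59 × 0.23 × 0.78 × 0.25 = 0.010055
  credential stuffing: 0.25 × 0.48 × 0.13 × 0.61 × 0.81 = 0.007708
Posterior odds = 0.010055 / 0.007708 ≈ 1.30.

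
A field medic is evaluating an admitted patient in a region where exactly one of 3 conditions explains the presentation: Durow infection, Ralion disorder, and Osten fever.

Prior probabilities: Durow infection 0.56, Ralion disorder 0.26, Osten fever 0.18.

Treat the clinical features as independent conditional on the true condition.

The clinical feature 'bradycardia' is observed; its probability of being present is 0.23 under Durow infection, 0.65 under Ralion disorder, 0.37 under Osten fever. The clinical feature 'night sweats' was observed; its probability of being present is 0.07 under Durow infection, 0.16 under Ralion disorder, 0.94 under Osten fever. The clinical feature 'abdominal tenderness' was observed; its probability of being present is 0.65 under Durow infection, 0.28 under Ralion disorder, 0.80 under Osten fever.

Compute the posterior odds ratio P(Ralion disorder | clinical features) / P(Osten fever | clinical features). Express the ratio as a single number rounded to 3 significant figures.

Posterior odds equal prior odds times the likelihood ratio; only the two competing hypotheses matter.
  Ralion disorder: 0.26 × 0.65 × 0.16 × 0.28 = 0.0075712
  Osten fever: 0.18 × 0.37 × 0.94 × 0.80 = 0.050083
Posterior odds = 0.0075712 / 0.050083 ≈ 0.151.

0.151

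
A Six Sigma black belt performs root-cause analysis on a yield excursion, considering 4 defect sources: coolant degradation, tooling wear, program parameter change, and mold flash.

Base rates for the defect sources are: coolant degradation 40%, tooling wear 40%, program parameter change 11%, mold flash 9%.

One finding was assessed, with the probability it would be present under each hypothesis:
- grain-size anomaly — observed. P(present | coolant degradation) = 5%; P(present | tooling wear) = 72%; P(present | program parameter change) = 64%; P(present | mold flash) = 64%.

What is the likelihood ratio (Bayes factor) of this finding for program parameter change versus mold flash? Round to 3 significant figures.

The Bayes factor is the ratio of the two likelihoods.
  program parameter change: 0.64
  mold flash: 0.64
Bayes factor = 0.64 / 0.64 ≈ 1.00

1.00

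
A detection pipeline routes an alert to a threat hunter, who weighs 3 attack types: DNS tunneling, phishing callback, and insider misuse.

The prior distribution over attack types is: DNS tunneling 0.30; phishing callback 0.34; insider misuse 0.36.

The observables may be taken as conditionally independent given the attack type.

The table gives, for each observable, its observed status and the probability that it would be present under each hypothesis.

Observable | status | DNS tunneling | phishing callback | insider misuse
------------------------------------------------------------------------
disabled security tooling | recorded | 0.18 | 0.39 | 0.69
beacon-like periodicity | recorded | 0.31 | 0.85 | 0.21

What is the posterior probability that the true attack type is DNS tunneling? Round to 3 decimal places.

0.092

Multiply each prior by the joint likelihood of the observable pattern:
  DNS tunneling: 0.30 × 0.18 × 0.31 = 0.01674
  phishing callback: 0.34 × 0.39 × 0.85 = 0.11271
  insider misuse: 0.36 × 0.69 × 0.21 = 0.052164
Marginal likelihood of the evidence = 0.18161.
P(DNS tunneling | evidence) = 0.01674 / 0.18161 ≈ 0.092.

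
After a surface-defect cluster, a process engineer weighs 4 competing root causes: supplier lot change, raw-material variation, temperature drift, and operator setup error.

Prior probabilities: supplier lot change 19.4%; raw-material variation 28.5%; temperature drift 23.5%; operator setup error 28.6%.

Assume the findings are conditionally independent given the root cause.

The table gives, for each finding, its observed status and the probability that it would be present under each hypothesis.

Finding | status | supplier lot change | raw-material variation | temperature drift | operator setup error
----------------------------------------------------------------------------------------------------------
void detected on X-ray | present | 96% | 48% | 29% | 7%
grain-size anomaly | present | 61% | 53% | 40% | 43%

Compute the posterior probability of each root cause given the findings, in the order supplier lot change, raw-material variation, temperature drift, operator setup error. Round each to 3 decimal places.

0.512, 0.327, 0.123, 0.039

Multiply each prior by the joint likelihood of the evidence pattern:
  supplier lot change: 0.194 × 0.96 × 0.61 = 0.11361
  raw-material variation: 0.285 × 0.48 × 0.53 = 0.072504
  temperature drift: 0.235 × 0.29 × 0.40 = 0.02726
  operator setup error: 0.286 × 0.07 × 0.43 = 0.0086086
Normalizing constant Z = 0.11361 + 0.072504 + 0.02726 + 0.0086086 = 0.22198.
P(supplier lot change | evidence) = 0.11361 / 0.22198 ≈ 0.512
P(raw-material variation | evidence) = 0.072504 / 0.22198 ≈ 0.327
P(temperature drift | evidence) = 0.02726 / 0.22198 ≈ 0.123
P(operator setup error | evidence) = 0.0086086 / 0.22198 ≈ 0.039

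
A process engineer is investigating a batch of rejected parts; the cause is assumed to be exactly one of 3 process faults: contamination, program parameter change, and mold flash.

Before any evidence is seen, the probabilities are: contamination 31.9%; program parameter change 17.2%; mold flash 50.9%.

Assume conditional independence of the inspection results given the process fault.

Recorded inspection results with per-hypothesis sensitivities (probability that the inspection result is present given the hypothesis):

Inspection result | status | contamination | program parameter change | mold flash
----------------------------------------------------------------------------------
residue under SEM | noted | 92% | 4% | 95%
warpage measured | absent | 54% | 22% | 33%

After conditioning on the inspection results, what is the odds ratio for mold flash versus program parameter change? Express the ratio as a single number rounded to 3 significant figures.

60.4

Unnormalized posterior weight (prior times the inspection result likelihoods) for each of the two hypotheses (using 1 − P(present | H) for each absent inspection result):
  mold flash: 0.509 × 0.95 × (1 − 0.33) = 0.32398
  program parameter change: 0.172 × 0.04 × (1 − 0.22) = 0.0053664
Posterior odds = 0.32398 / 0.0053664 ≈ 60.4.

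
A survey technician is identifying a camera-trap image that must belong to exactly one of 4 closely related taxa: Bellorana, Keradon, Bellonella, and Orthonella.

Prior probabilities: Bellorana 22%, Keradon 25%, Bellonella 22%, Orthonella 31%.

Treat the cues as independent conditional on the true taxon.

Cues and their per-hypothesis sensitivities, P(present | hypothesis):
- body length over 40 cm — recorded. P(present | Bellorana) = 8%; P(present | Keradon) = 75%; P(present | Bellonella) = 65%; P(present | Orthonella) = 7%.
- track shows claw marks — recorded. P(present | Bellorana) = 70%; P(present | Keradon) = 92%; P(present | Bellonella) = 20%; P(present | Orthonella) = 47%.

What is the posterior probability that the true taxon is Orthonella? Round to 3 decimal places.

0.046

For each hypothesis, the unnormalized posterior weight is prior × product of the cue likelihoods:
  Bellorana: 0.22 × 0.08 × 0.70 = 0.01232
  Keradon: 0.25 × 0.75 × 0.92 = 0.1725
  Bellonella: 0.22 × 0.65 × 0.20 = 0.0286
  Orthonella: 0.31 × 0.07 × 0.47 = 0.010199
Normalizing constant Z = 0.01232 + 0.1725 + 0.0286 + 0.010199 = 0.22362.
P(Orthonella | evidence) = 0.010199 / 0.22362 ≈ 0.046.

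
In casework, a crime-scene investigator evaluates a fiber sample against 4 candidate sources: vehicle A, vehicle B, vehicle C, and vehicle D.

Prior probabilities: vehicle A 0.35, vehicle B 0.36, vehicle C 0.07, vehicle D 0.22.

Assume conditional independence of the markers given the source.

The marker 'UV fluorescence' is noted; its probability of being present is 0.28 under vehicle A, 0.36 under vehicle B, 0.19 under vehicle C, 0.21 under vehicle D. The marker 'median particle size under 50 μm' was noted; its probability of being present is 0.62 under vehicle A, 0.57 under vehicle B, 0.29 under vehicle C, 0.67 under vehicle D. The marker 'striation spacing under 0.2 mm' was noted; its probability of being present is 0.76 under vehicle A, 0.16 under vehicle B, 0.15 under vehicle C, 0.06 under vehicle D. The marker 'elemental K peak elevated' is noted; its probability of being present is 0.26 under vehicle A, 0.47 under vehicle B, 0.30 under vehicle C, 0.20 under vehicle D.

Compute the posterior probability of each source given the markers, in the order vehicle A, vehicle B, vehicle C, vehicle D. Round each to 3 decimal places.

Multiply each prior by the joint likelihood of the marker pattern:
  vehicle A: 0.35 × 0.28 × 0.62 × 0.76 × 0.26 = 0.012006
  vehicle B: 0.36 × 0.36 × 0.57 × 0.16 × 0.47 = 0.0055552
  vehicle C: 0.07 × 0.19 × 0.29 × 0.15 × 0.30 = 0.00017357
  vehicle D: 0.22 × 0.21 × 0.67 × 0.06 × 0.20 = 0.00037145
The unnormalized weights sum to 0.018106.
P(vehicle A | evidence) = 0.012006 / 0.018106 ≈ 0.663
P(vehicle B | evidence) = 0.0055552 / 0.018106 ≈ 0.307
P(vehicle C | evidence) = 0.00017357 / 0.018106 ≈ 0.010
P(vehicle D | evidence) = 0.00037145 / 0.018106 ≈ 0.021

0.663, 0.307, 0.010, 0.021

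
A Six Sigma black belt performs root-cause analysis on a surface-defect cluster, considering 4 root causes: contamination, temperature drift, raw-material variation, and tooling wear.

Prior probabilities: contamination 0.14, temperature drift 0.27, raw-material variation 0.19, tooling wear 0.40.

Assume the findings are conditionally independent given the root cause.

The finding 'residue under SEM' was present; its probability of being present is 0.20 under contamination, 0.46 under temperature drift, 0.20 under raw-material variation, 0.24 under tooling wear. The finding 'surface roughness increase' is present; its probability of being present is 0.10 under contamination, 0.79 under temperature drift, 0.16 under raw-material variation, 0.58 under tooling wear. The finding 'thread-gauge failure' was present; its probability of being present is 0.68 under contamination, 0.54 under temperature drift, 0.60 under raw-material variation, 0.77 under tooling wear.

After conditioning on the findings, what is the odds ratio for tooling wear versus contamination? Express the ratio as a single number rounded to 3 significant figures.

22.5

Posterior odds equal prior odds times the likelihood ratio; only the two competing hypotheses matter.
  tooling wear: 0.40 × 0.24 × 0.58 × 0.77 = 0.042874
  contamination: 0.14 × 0.20 × 0.10 × 0.68 = 0.001904
Posterior odds = 0.042874 / 0.001904 ≈ 22.5.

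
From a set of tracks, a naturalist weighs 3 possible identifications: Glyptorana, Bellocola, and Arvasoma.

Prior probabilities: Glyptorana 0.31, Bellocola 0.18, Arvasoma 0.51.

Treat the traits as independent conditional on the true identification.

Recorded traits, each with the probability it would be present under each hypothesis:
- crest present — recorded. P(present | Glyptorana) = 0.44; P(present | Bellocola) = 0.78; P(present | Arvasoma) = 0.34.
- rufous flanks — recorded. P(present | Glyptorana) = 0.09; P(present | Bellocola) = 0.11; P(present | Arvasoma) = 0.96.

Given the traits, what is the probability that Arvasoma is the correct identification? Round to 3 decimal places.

0.857

Multiply each prior by the joint likelihood of the trait pattern:
  Glyptorana: 0.31 × 0.44 × 0.09 = 0.012276
  Bellocola: 0.18 × 0.78 × 0.11 = 0.015444
  Arvasoma: 0.51 × 0.34 × 0.96 = 0.16646
The unnormalized weights sum to 0.19418.
P(Arvasoma | evidence) = 0.16646 / 0.19418 ≈ 0.857.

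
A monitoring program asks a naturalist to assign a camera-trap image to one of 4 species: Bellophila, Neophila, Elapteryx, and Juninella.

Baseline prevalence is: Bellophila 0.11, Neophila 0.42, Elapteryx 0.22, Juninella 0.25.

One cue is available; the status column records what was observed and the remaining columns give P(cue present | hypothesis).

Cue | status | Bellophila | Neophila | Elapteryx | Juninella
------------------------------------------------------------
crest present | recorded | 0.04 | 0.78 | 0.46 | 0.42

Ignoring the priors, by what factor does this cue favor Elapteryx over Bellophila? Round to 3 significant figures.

11.5

Likelihood of this cue under each hypothesis:
  Elapteryx: 0.46
  Bellophila: 0.04
Bayes factor = 0.46 / 0.04 ≈ 11.5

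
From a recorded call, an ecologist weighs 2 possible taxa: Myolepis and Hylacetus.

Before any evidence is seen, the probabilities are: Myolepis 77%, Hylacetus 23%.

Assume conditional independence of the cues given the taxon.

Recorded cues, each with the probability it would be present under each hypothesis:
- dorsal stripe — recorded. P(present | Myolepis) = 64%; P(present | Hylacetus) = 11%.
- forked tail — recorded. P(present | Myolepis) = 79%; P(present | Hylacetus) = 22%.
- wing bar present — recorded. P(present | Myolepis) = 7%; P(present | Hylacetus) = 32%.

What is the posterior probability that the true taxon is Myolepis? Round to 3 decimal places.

0.939

By Bayes' rule with conditional independence, the unnormalized weight for each hypothesis is prior × ∏ likelihoods:
  Myolepis: 0.77 × 0.64 × 0.79 × 0.07 = 0.027252
  Hylacetus: 0.23 × 0.11 × 0.22 × 0.32 = 0.0017811
The unnormalized weights sum to 0.029033.
P(Myolepis | evidence) = 0.027252 / 0.029033 ≈ 0.939.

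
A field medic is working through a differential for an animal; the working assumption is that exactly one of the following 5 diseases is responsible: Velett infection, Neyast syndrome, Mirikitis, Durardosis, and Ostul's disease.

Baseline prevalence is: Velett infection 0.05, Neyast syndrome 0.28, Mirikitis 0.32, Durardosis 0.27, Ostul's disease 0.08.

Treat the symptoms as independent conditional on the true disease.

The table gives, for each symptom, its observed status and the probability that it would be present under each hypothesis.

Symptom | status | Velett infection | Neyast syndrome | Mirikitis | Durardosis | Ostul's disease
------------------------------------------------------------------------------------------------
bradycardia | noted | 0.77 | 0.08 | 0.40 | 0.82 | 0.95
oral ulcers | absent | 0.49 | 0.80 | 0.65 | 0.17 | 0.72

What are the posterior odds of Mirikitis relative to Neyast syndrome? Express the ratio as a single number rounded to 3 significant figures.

10.0

The normalizing constant cancels in an odds ratio, so compute prior × likelihood for the two hypotheses only (using 1 − P(present | H) for each absent symptom):
  Mirikitis: 0.32 × 0.40 × (1 − 0.65) = 0.0448
  Neyast syndrome: 0.28 × 0.08 × (1 − 0.80) = 0.00448
Odds(Mirikitis : Neyast syndrome) = 0.0448 / 0.00448 ≈ 10.0.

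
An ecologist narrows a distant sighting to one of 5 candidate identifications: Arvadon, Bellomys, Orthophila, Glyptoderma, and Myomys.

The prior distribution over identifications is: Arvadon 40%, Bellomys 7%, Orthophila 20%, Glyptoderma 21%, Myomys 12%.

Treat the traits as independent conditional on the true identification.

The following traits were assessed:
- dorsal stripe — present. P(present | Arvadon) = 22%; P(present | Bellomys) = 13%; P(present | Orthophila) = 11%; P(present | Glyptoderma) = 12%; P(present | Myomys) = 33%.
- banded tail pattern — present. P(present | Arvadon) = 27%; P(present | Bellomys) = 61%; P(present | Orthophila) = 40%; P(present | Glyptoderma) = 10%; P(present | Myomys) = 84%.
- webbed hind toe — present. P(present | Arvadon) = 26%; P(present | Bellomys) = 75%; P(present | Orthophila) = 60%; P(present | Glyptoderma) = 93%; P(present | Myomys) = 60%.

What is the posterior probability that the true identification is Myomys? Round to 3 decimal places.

0.526

Multiply each prior by the joint likelihood of the trait pattern:
  Arvadon: 0.40 × 0.22 × 0.27 × 0.26 = 0.0061776
  Bellomys: 0.07 × 0.13 × 0.61 × 0.75 = 0.0041633
  Orthophila: 0.20 × 0.11 × 0.40 × 0.60 = 0.00528
  Glyptoderma: 0.21 × 0.12 × 0.10 × 0.93 = 0.0023436
  Myomys: 0.12 × 0.33 × 0.84 × 0.60 = 0.019958
Normalizing constant Z = 0.0061776 + 0.0041633 + 0.00528 + 0.0023436 + 0.019958 = 0.037923.
P(Myomys | evidence) = 0.019958 / 0.037923 ≈ 0.526.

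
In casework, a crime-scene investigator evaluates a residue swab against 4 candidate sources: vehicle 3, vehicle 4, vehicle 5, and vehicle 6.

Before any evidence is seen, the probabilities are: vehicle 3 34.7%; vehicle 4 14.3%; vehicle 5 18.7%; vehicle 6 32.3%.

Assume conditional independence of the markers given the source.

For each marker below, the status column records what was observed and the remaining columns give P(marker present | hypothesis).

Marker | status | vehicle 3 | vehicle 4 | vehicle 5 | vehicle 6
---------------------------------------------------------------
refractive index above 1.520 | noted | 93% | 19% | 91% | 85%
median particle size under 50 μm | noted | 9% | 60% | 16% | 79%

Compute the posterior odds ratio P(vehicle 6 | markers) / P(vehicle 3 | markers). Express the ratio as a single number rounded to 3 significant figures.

7.47

The normalizing constant cancels in an odds ratio, so compute prior × likelihood for the two hypotheses only:
  vehicle 6: 0.323 × 0.85 × 0.79 = 0.21689
  vehicle 3: 0.347 × 0.93 × 0.09 = 0.029044
Posterior odds = 0.21689 / 0.029044 ≈ 7.47.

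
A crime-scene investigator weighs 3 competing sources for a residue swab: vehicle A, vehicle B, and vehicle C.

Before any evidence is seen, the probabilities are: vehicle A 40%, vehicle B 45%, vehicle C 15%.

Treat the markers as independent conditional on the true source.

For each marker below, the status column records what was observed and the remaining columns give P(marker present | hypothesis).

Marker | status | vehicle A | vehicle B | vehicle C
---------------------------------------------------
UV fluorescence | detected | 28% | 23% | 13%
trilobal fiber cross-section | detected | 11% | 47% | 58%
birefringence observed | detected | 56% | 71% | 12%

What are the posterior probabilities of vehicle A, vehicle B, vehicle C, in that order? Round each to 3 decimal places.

Multiply each prior by the joint likelihood of the marker pattern:
  vehicle A: 0.40 × 0.28 × 0.11 × 0.56 = 0.0068992
  vehicle B: 0.45 × 0.23 × 0.47 × 0.71 = 0.034538
  vehicle C: 0.15 × 0.13 × 0.58 × 0.12 = 0.0013572
Marginal likelihood of the evidence = 0.042794.
P(vehicle A | evidence) = 0.0068992 / 0.042794 ≈ 0.161
P(vehicle B | evidence) = 0.034538 / 0.042794 ≈ 0.807
P(vehicle C | evidence) = 0.0013572 / 0.042794 ≈ 0.032

0.161, 0.807, 0.032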